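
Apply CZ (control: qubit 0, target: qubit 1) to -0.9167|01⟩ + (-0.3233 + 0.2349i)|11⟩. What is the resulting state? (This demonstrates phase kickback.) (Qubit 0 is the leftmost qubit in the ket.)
-0.9167|01⟩ + (0.3233 - 0.2349i)|11⟩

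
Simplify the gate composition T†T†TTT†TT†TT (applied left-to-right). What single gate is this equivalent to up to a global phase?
T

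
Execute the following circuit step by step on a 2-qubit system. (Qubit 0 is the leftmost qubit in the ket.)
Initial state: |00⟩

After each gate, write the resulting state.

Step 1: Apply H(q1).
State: 1/√2|00⟩ + 1/√2|01⟩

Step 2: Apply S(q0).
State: 1/√2|00⟩ + 1/√2|01⟩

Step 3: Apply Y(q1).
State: -(1/√2)i|00⟩ + (1/√2)i|01⟩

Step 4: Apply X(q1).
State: (1/√2)i|00⟩ - (1/√2)i|01⟩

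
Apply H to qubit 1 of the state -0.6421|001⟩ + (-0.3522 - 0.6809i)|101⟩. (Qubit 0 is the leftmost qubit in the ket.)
-0.454|001⟩ - 0.454|011⟩ + (-0.249 - 0.4815i)|101⟩ + (-0.249 - 0.4815i)|111⟩

H on qubit 1 mixes each pair of kets that differ only in qubit 1: amplitudes (a, b) of (|…0…⟩, |…1…⟩) become ((a + b)/√2, (a − b)/√2). Kets absent from the input have amplitude 0.
(|001⟩, |011⟩): (a, b) = (-0.6421, 0) → (-0.454, -0.454)
(|101⟩, |111⟩): (a, b) = ((-0.3522 - 0.6809i), 0) → ((-0.249 - 0.4815i), (-0.249 - 0.4815i))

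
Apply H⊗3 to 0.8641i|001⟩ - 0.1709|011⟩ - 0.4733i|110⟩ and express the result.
(-0.06042 + 0.1382i)|000⟩ + (0.06042 - 0.4728i)|001⟩ + (0.06042 + 0.4728i)|010⟩ + (-0.06042 - 0.1382i)|011⟩ + (-0.06042 + 0.4728i)|100⟩ + (0.06042 - 0.1382i)|101⟩ + (0.06042 + 0.1382i)|110⟩ + (-0.06042 - 0.4728i)|111⟩

H⊗3 gives amp(|y⟩) = (1/2√2) Σ_x (−1)^(x·y) amp(|x⟩), where x·y is the number of positions in which both x and y have a 1.
|000⟩: (0.8641i - 0.1709 - 0.4733i)/(2√2) = (-0.06042 + 0.1382i)
|001⟩: (-0.8641i + 0.1709 - 0.4733i)/(2√2) = (0.06042 - 0.4728i)
|010⟩: (0.8641i + 0.1709 + 0.4733i)/(2√2) = (0.06042 + 0.4728i)
|011⟩: (-0.8641i - 0.1709 + 0.4733i)/(2√2) = (-0.06042 - 0.1382i)
|100⟩: (0.8641i - 0.1709 + 0.4733i)/(2√2) = (-0.06042 + 0.4728i)
|101⟩: (-0.8641i + 0.1709 + 0.4733i)/(2√2) = (0.06042 - 0.1382i)
|110⟩: (0.8641i + 0.1709 - 0.4733i)/(2√2) = (0.06042 + 0.1382i)
|111⟩: (-0.8641i - 0.1709 - 0.4733i)/(2√2) = (-0.06042 - 0.4728i)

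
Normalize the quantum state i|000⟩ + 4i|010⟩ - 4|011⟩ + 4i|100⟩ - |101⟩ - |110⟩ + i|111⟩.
0.1387i|000⟩ + 0.5547i|010⟩ - 0.5547|011⟩ + 0.5547i|100⟩ - 0.1387|101⟩ - 0.1387|110⟩ + 0.1387i|111⟩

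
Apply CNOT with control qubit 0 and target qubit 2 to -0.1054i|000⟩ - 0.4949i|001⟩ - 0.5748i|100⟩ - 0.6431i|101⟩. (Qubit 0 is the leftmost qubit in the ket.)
-0.1054i|000⟩ - 0.4949i|001⟩ - 0.6431i|100⟩ - 0.5748i|101⟩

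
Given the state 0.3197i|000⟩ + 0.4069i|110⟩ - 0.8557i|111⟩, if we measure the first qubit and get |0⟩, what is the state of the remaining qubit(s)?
i|00⟩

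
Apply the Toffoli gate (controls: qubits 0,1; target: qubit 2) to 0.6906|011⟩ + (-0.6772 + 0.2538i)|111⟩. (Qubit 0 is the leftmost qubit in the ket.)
0.6906|011⟩ + (-0.6772 + 0.2538i)|110⟩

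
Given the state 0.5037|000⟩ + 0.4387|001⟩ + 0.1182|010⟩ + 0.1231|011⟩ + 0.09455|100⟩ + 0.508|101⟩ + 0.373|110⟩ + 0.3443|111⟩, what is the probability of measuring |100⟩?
0.00894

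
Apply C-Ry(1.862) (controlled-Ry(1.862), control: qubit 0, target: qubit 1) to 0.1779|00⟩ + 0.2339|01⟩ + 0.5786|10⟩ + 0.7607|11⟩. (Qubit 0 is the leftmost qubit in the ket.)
0.1779|00⟩ + 0.2339|01⟩ - 0.2648|10⟩ + 0.9183|11⟩

C-Ry(1.862) leaves the control-|0⟩ kets |00⟩, |01⟩ unchanged and applies Ry(1.862) to qubit 1 on the control-|1⟩ pair (|10⟩, |11⟩).
Ry(1.862) = [[cos(θ/2), −sin(θ/2)], [sin(θ/2), cos(θ/2)]]; θ = 1.862, cos(θ/2) ≈ 0.597032, sin(θ/2) ≈ 0.802217.
With a = amp(|10⟩) = 0.5786 and b = amp(|11⟩) = 0.7607:
new amp(|10⟩) = (0.597032)·a + (-0.802217)·b = -0.2648
new amp(|11⟩) = (0.802217)·a + (0.597032)·b = 0.9183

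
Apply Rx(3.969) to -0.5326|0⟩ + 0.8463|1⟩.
(0.2141 - 0.7749i)|0⟩ + (-0.3402 + 0.4877i)|1⟩

Rx(3.969) = [[cos(θ/2), −i·sin(θ/2)], [−i·sin(θ/2), cos(θ/2)]]; θ = 3.969, cos(θ/2) ≈ -0.402003, sin(θ/2) ≈ 0.915638.
With a = amp(|0⟩) = -0.5326 and b = amp(|1⟩) = 0.8463:
new amp(|0⟩) = (-0.402003)·a + (-0.915638i)·b = (0.2141 - 0.7749i)
new amp(|1⟩) = (-0.915638i)·a + (-0.402003)·b = (-0.3402 + 0.4877i)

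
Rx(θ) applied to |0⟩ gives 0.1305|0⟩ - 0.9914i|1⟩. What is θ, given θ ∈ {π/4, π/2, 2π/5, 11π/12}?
11π/12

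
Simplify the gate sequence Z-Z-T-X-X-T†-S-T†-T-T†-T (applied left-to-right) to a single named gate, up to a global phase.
S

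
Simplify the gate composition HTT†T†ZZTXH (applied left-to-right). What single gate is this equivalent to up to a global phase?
Z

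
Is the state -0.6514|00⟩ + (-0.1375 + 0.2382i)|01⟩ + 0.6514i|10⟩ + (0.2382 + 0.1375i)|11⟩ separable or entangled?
Separable

Writing the state as a|00⟩ + b|01⟩ + c|10⟩ + d|11⟩, it is a product state iff ad − bc = 0.
Here (a, b, c, d) = (-0.6514, (-0.1375 + 0.2382i), 0.6514i, (0.2382 + 0.1375i)): ad − bc = (-0.6514)(0.2382 + 0.1375i) − (-0.1375 + 0.2382i)(0.6514i) = 0, so the state is separable.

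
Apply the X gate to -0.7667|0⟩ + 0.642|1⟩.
0.642|0⟩ - 0.7667|1⟩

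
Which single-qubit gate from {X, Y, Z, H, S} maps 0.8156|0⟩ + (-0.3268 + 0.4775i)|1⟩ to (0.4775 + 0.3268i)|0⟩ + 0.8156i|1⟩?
Y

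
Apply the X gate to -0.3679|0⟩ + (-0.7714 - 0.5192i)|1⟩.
(-0.7714 - 0.5192i)|0⟩ - 0.3679|1⟩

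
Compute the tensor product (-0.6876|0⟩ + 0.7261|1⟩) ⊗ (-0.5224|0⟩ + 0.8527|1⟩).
0.3592|00⟩ - 0.5863|01⟩ - 0.3793|10⟩ + 0.6191|11⟩

amp(|b₁b₂…⟩) = product of the factor amplitudes for bits b₁, b₂, …; only kets whose every factor amplitude is nonzero survive.
|00⟩: (-0.6876)(-0.5224) = 0.3592
|01⟩: (-0.6876)(0.8527) = -0.5863
|10⟩: (0.7261)(-0.5224) = -0.3793
|11⟩: (0.7261)(0.8527) = 0.6191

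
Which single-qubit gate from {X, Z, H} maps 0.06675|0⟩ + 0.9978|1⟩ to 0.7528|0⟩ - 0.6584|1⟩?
H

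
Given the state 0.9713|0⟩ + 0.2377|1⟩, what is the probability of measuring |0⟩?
0.9434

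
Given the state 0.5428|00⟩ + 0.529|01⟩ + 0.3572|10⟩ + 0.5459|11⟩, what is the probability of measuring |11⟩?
0.298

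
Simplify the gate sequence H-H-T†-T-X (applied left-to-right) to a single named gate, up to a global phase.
X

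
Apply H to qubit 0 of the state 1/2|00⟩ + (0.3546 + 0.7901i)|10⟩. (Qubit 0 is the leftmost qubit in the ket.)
(0.6043 + 0.5587i)|00⟩ + (0.1028 - 0.5587i)|10⟩

H on qubit 0 mixes each pair of kets that differ only in qubit 0: amplitudes (a, b) of (|…0…⟩, |…1…⟩) become ((a + b)/√2, (a − b)/√2). Kets absent from the input have amplitude 0.
(|00⟩, |10⟩): (a, b) = (1/2, (0.3546 + 0.7901i)) → ((0.6043 + 0.5587i), (0.1028 - 0.5587i))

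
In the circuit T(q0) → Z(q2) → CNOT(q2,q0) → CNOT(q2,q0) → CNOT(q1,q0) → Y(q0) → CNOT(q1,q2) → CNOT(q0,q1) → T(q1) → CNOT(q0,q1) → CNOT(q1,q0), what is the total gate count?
11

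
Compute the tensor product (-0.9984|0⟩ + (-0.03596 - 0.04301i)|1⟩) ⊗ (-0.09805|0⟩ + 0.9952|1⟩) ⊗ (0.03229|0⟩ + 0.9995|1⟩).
0.003161|000⟩ + 0.09784|001⟩ - 0.03208|010⟩ - 0.9931|011⟩ + (0.0001139 + 0.0001362i)|100⟩ + (0.003524 + 0.004215i)|101⟩ + (-0.001156 - 0.001382i)|110⟩ + (-0.03577 - 0.04278i)|111⟩

amp(|b₁b₂…⟩) = product of the factor amplitudes for bits b₁, b₂, …; only kets whose every factor amplitude is nonzero survive.
|000⟩: (-0.9984)(-0.09805)(0.03229) = 0.003161
|001⟩: (-0.9984)(-0.09805)(0.9995) = 0.09784
|010⟩: (-0.9984)(0.9952)(0.03229) = -0.03208
|011⟩: (-0.9984)(0.9952)(0.9995) = -0.9931
|100⟩: (-0.03596 - 0.04301i)(-0.09805)(0.03229) = (0.0001139 + 0.0001362i)
|101⟩: (-0.03596 - 0.04301i)(-0.09805)(0.9995) = (0.003524 + 0.004215i)
|110⟩: (-0.03596 - 0.04301i)(0.9952)(0.03229) = (-0.001156 - 0.001382i)
|111⟩: (-0.03596 - 0.04301i)(0.9952)(0.9995) = (-0.03577 - 0.04278i)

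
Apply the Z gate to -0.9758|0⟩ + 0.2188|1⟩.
-0.9758|0⟩ - 0.2188|1⟩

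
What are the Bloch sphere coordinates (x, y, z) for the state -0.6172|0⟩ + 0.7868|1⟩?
(-0.9712, 0, -0.2381)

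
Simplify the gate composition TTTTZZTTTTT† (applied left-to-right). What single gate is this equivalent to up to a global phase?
T†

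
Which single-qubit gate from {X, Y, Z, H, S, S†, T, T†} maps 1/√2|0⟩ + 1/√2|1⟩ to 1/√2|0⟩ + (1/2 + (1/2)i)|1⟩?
T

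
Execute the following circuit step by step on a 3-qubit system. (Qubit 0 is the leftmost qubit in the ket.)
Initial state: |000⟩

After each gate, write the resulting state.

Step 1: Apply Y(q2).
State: i|001⟩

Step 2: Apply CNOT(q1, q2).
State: i|001⟩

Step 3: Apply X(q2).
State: i|000⟩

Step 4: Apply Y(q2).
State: -|001⟩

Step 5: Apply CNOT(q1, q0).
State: -|001⟩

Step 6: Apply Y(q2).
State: i|000⟩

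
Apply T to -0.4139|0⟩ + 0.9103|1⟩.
-0.4139|0⟩ + (0.6437 + 0.6437i)|1⟩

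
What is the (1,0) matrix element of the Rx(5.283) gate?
-0.4795i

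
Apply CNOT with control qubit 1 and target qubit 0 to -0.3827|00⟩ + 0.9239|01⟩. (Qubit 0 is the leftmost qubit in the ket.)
-0.3827|00⟩ + 0.9239|11⟩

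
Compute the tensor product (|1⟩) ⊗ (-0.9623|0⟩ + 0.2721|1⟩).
-0.9623|10⟩ + 0.2721|11⟩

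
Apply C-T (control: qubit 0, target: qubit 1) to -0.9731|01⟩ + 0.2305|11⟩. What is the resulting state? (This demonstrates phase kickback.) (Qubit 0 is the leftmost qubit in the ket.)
-0.9731|01⟩ + (0.163 + 0.163i)|11⟩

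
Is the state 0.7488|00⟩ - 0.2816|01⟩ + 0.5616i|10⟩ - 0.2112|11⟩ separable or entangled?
Entangled

Writing the state as a|00⟩ + b|01⟩ + c|10⟩ + d|11⟩, it is a product state iff ad − bc = 0.
Here (a, b, c, d) = (0.7488, -0.2816, 0.5616i, -0.2112): ad − bc = (0.7488)(-0.2112) − (-0.2816)(0.5616i) = (-0.1581 + 0.1581i) ≠ 0, so the state is entangled.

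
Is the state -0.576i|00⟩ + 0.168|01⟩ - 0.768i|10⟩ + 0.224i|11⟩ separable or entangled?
Entangled

Writing the state as a|00⟩ + b|01⟩ + c|10⟩ + d|11⟩, it is a product state iff ad − bc = 0.
Here (a, b, c, d) = (-0.576i, 0.168, -0.768i, 0.224i): ad − bc = (-0.576i)(0.224i) − (0.168)(-0.768i) = (0.129 + 0.129i) ≠ 0, so the state is entangled.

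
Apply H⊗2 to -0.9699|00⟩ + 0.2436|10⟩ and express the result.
-0.3632|00⟩ - 0.3632|01⟩ - 0.6068|10⟩ - 0.6068|11⟩

H⊗2 gives amp(|y⟩) = (1/2) Σ_x (−1)^(x·y) amp(|x⟩), where x·y is the number of positions in which both x and y have a 1.
|00⟩: (-0.9699 + 0.2436)/2 = -0.3632
|01⟩: (-0.9699 + 0.2436)/2 = -0.3632
|10⟩: (-0.9699 - 0.2436)/2 = -0.6068
|11⟩: (-0.9699 - 0.2436)/2 = -0.6068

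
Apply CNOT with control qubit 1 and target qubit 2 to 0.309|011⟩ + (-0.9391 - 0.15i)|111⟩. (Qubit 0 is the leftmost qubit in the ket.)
0.309|010⟩ + (-0.9391 - 0.15i)|110⟩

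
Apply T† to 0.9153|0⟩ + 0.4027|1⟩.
0.9153|0⟩ + (0.2848 - 0.2848i)|1⟩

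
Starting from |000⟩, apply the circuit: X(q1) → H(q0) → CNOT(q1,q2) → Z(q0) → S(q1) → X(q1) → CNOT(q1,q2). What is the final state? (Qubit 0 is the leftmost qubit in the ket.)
(1/√2)i|001⟩ - (1/√2)i|101⟩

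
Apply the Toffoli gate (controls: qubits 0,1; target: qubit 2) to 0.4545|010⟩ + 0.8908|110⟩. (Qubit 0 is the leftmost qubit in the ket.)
0.4545|010⟩ + 0.8908|111⟩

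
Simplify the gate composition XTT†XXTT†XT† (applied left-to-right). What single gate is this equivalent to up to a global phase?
T†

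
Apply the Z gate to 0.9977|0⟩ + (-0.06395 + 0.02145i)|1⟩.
0.9977|0⟩ + (0.06395 - 0.02145i)|1⟩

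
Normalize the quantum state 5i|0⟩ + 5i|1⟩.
(1/√2)i|0⟩ + (1/√2)i|1⟩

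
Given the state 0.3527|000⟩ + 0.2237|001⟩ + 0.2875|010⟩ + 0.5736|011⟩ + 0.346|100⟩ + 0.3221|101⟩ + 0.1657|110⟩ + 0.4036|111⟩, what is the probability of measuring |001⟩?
0.05004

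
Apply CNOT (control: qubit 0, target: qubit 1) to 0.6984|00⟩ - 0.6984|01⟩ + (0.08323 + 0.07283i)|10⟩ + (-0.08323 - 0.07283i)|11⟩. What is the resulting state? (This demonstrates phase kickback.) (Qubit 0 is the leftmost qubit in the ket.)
0.6984|00⟩ - 0.6984|01⟩ + (-0.08323 - 0.07283i)|10⟩ + (0.08323 + 0.07283i)|11⟩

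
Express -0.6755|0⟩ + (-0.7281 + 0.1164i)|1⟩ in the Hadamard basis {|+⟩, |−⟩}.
(-0.9925 + 0.08231i)|+⟩ + (0.03719 - 0.08231i)|−⟩

With |ψ⟩ = α|0⟩ + β|1⟩, the Hadamard-basis coefficients are ⟨+|ψ⟩ = (α + β)/√2 and ⟨−|ψ⟩ = (α − β)/√2.
Here α = -0.6755, β = (-0.7281 + 0.1164i): (α + β)/√2 = (-0.9925 + 0.08231i), (α − β)/√2 = (0.03719 - 0.08231i).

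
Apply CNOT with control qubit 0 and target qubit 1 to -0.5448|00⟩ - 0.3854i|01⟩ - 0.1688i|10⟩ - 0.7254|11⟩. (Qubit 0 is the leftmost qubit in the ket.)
-0.5448|00⟩ - 0.3854i|01⟩ - 0.7254|10⟩ - 0.1688i|11⟩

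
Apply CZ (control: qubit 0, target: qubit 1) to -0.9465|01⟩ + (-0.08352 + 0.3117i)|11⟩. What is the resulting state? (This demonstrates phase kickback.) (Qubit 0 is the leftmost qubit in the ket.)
-0.9465|01⟩ + (0.08352 - 0.3117i)|11⟩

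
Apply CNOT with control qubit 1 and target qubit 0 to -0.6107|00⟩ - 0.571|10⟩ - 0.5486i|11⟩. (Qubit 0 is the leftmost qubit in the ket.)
-0.6107|00⟩ - 0.5486i|01⟩ - 0.571|10⟩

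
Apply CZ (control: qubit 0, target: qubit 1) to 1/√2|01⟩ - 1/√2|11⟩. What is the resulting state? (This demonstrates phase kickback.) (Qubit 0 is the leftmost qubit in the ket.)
1/√2|01⟩ + 1/√2|11⟩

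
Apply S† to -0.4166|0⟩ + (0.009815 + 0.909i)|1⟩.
-0.4166|0⟩ + (0.909 - 0.009815i)|1⟩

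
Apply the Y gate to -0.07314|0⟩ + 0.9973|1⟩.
-0.9973i|0⟩ - 0.07314i|1⟩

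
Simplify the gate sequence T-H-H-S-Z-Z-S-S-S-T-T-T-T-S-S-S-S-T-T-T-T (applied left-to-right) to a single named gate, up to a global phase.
T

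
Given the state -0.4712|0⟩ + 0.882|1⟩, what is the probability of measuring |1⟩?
0.7779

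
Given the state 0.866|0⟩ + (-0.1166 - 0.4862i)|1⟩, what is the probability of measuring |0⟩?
0.75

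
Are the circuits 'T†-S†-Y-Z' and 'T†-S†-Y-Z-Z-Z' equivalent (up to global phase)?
Yes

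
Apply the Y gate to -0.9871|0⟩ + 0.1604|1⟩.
-0.1604i|0⟩ - 0.9871i|1⟩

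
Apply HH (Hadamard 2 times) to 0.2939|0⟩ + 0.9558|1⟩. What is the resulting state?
0.2939|0⟩ + 0.9558|1⟩

H² = I, so an even number of Hadamards cancels: H^2 = I and the state is unchanged.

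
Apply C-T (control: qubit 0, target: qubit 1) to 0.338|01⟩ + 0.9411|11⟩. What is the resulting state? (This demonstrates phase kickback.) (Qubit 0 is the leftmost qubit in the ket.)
0.338|01⟩ + (0.6655 + 0.6655i)|11⟩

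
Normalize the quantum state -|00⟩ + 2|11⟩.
-1/√5|00⟩ + 0.8944|11⟩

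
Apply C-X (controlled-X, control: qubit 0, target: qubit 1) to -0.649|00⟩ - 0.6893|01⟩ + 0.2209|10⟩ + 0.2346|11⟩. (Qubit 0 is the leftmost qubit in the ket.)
-0.649|00⟩ - 0.6893|01⟩ + 0.2346|10⟩ + 0.2209|11⟩

C-X leaves the control-|0⟩ kets |00⟩, |01⟩ unchanged and applies X to qubit 1 on the control-|1⟩ pair (|10⟩, |11⟩).
X = [[0, 1], [1, 0]].
With a = amp(|10⟩) = 0.2209 and b = amp(|11⟩) = 0.2346:
new amp(|10⟩) = (1)·b = 0.2346
new amp(|11⟩) = (1)·a = 0.2209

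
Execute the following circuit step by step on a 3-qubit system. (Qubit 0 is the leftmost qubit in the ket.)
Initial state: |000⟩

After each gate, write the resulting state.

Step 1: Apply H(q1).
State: 1/√2|000⟩ + 1/√2|010⟩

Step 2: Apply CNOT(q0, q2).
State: 1/√2|000⟩ + 1/√2|010⟩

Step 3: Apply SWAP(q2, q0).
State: 1/√2|000⟩ + 1/√2|010⟩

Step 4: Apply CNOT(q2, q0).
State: 1/√2|000⟩ + 1/√2|010⟩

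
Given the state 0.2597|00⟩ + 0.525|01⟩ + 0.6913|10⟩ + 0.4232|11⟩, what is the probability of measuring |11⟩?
0.1791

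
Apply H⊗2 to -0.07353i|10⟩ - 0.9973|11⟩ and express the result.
(-0.4987 - 0.03677i)|00⟩ + (0.4987 - 0.03677i)|01⟩ + (0.4987 + 0.03677i)|10⟩ + (-0.4987 + 0.03677i)|11⟩

H⊗2 gives amp(|y⟩) = (1/2) Σ_x (−1)^(x·y) amp(|x⟩), where x·y is the number of positions in which both x and y have a 1.
|00⟩: (-0.07353i - 0.9973)/2 = (-0.4987 - 0.03677i)
|01⟩: (-0.07353i + 0.9973)/2 = (0.4987 - 0.03677i)
|10⟩: (0.07353i + 0.9973)/2 = (0.4987 + 0.03677i)
|11⟩: (0.07353i - 0.9973)/2 = (-0.4987 + 0.03677i)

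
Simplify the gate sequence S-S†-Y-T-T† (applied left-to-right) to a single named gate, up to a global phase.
Y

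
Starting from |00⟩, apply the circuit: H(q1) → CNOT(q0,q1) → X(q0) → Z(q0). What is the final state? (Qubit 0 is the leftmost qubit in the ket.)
-1/√2|10⟩ - 1/√2|11⟩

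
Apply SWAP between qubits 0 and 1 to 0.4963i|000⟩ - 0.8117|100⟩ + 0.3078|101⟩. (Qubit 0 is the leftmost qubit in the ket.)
0.4963i|000⟩ - 0.8117|010⟩ + 0.3078|011⟩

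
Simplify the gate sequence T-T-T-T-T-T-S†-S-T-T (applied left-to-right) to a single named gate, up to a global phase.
I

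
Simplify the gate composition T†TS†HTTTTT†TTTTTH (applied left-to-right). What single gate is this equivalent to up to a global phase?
S†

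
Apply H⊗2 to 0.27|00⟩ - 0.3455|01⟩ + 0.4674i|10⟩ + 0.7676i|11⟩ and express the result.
(-0.03775 + 0.6175i)|00⟩ + (0.3078 - 0.1501i)|01⟩ + (-0.03775 - 0.6175i)|10⟩ + (0.3078 + 0.1501i)|11⟩

H⊗2 gives amp(|y⟩) = (1/2) Σ_x (−1)^(x·y) amp(|x⟩), where x·y is the number of positions in which both x and y have a 1.
|00⟩: (0.27 - 0.3455 + 0.4674i + 0.7676i)/2 = (-0.03775 + 0.6175i)
|01⟩: (0.27 + 0.3455 + 0.4674i - 0.7676i)/2 = (0.3078 - 0.1501i)
|10⟩: (0.27 - 0.3455 - 0.4674i - 0.7676i)/2 = (-0.03775 - 0.6175i)
|11⟩: (0.27 + 0.3455 - 0.4674i + 0.7676i)/2 = (0.3078 + 0.1501i)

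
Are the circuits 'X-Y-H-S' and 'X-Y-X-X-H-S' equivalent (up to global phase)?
Yes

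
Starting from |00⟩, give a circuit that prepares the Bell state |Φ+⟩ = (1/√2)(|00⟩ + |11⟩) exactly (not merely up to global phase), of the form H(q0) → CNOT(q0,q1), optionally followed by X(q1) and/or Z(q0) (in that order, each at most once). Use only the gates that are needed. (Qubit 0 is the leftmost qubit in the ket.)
H(q0) → CNOT(q0,q1)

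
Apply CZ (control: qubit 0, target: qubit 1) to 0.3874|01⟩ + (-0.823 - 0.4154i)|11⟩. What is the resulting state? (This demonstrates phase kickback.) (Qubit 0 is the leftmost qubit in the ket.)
0.3874|01⟩ + (0.823 + 0.4154i)|11⟩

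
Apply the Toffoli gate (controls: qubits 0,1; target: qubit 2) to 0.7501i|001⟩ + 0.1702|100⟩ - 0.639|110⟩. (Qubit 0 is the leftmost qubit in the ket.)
0.7501i|001⟩ + 0.1702|100⟩ - 0.639|111⟩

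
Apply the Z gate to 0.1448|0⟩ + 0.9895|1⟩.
0.1448|0⟩ - 0.9895|1⟩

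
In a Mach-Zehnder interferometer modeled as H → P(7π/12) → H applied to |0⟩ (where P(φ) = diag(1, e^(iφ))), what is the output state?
(0.3706 + 0.483i)|0⟩ + (0.6294 - 0.483i)|1⟩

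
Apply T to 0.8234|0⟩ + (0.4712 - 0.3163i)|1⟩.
0.8234|0⟩ + (0.5568 + 0.1095i)|1⟩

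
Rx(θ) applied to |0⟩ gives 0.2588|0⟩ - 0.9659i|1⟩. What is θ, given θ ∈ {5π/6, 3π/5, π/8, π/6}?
5π/6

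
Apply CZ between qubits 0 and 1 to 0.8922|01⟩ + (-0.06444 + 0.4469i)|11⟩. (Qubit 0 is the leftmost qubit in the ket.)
0.8922|01⟩ + (0.06444 - 0.4469i)|11⟩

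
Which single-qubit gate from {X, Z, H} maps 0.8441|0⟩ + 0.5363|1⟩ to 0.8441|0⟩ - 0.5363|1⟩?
Z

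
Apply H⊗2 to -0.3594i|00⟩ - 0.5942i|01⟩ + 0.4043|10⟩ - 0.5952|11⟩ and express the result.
(-0.09545 - 0.4768i)|00⟩ + (0.4998 + 0.1174i)|01⟩ + (0.09545 - 0.4768i)|10⟩ + (-0.4998 + 0.1174i)|11⟩

H⊗2 gives amp(|y⟩) = (1/2) Σ_x (−1)^(x·y) amp(|x⟩), where x·y is the number of positions in which both x and y have a 1.
|00⟩: (-0.3594i - 0.5942i + 0.4043 - 0.5952)/2 = (-0.09545 - 0.4768i)
|01⟩: (-0.3594i + 0.5942i + 0.4043 + 0.5952)/2 = (0.4998 + 0.1174i)
|10⟩: (-0.3594i - 0.5942i - 0.4043 + 0.5952)/2 = (0.09545 - 0.4768i)
|11⟩: (-0.3594i + 0.5942i - 0.4043 - 0.5952)/2 = (-0.4998 + 0.1174i)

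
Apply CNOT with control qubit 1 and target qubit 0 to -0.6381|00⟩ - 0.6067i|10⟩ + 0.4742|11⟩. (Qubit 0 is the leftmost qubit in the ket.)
-0.6381|00⟩ + 0.4742|01⟩ - 0.6067i|10⟩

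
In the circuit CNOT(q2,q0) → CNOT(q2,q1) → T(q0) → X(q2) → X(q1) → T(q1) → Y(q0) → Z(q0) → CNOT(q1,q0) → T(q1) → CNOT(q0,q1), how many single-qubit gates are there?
7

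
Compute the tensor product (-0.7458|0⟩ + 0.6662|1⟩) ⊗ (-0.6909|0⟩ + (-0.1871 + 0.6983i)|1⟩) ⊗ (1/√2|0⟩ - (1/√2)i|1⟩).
0.3644|000⟩ - 0.3644i|001⟩ + (0.09867 - 0.3683i)|010⟩ + (-0.3683 - 0.09867i)|011⟩ - 0.3255|100⟩ + 0.3255i|101⟩ + (-0.08814 + 0.329i)|110⟩ + (0.329 + 0.08814i)|111⟩

amp(|b₁b₂…⟩) = product of the factor amplitudes for bits b₁, b₂, …; only kets whose every factor amplitude is nonzero survive.
|000⟩: (-0.7458)(-0.6909)(1/√2) = 0.3644
|001⟩: (-0.7458)(-0.6909)(-(1/√2)i) = -0.3644i
|010⟩: (-0.7458)(-0.1871 + 0.6983i)(1/√2) = (0.09867 - 0.3683i)
|011⟩: (-0.7458)(-0.1871 + 0.6983i)(-(1/√2)i) = (-0.3683 - 0.09867i)
|100⟩: (0.6662)(-0.6909)(1/√2) = -0.3255
|101⟩: (0.6662)(-0.6909)(-(1/√2)i) = 0.3255i
|110⟩: (0.6662)(-0.1871 + 0.6983i)(1/√2) = (-0.08814 + 0.329i)
|111⟩: (0.6662)(-0.1871 + 0.6983i)(-(1/√2)i) = (0.329 + 0.08814i)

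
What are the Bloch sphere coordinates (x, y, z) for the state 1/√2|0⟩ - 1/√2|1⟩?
(-1, 0, 0)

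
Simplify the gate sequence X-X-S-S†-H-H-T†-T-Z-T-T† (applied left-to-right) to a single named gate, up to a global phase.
Z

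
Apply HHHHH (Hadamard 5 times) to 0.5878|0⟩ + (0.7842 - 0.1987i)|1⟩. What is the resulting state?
(0.9702 - 0.1405i)|0⟩ + (-0.1389 + 0.1405i)|1⟩

H² = I, so H^5 = H: a single Hadamard. With (a, b) = (0.5878, (0.7842 - 0.1987i)), H gives ((a + b)/√2, (a − b)/√2) = ((0.9702 - 0.1405i), (-0.1389 + 0.1405i)).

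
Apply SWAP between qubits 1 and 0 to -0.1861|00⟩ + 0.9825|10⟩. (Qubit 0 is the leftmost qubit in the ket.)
-0.1861|00⟩ + 0.9825|01⟩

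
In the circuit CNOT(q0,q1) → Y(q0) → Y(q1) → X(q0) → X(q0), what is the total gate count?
5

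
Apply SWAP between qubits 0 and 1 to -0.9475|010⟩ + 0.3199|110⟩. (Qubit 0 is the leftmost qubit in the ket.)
-0.9475|100⟩ + 0.3199|110⟩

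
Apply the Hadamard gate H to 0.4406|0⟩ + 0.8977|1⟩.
0.9463|0⟩ - 0.3232|1⟩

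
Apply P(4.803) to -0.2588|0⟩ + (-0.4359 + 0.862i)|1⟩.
-0.2588|0⟩ + (0.819 + 0.5121i)|1⟩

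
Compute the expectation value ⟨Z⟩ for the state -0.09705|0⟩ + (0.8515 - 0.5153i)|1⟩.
-0.9812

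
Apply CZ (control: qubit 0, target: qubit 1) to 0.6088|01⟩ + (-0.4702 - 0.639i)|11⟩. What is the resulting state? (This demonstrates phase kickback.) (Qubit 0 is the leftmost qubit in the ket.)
0.6088|01⟩ + (0.4702 + 0.639i)|11⟩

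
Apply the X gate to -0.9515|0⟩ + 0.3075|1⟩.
0.3075|0⟩ - 0.9515|1⟩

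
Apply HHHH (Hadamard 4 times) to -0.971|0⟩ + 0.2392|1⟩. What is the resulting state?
-0.971|0⟩ + 0.2392|1⟩

H² = I, so an even number of Hadamards cancels: H^4 = I and the state is unchanged.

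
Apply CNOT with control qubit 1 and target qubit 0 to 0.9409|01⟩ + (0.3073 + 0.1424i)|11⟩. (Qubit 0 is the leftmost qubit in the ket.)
(0.3073 + 0.1424i)|01⟩ + 0.9409|11⟩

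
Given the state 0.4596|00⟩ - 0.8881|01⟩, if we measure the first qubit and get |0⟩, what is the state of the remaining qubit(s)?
0.4596|0⟩ - 0.8881|1⟩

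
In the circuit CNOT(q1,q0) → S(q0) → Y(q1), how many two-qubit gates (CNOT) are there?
1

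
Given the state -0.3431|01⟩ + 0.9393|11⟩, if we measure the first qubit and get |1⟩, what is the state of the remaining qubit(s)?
|1⟩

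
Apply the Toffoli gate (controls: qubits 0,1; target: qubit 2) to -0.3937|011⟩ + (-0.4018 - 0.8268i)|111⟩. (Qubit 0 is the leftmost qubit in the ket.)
-0.3937|011⟩ + (-0.4018 - 0.8268i)|110⟩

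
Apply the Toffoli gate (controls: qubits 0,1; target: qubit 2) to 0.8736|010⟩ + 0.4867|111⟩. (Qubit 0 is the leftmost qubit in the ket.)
0.8736|010⟩ + 0.4867|110⟩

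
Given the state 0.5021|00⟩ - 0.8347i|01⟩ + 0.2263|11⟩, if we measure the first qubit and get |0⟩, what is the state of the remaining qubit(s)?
0.5155|0⟩ - 0.8569i|1⟩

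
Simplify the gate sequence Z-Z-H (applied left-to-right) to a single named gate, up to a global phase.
H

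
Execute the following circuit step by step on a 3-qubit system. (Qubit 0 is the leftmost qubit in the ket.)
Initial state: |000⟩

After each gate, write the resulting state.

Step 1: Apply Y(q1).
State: i|010⟩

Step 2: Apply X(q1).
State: i|000⟩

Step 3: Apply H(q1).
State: (1/√2)i|000⟩ + (1/√2)i|010⟩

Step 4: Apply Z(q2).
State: (1/√2)i|000⟩ + (1/√2)i|010⟩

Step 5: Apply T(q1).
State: (1/√2)i|000⟩ + (-1/2 + (1/2)i)|010⟩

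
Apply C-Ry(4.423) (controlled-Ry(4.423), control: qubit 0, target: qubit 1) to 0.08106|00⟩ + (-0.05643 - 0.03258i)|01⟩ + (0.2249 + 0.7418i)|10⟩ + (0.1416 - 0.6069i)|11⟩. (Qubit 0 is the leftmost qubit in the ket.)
0.08106|00⟩ + (-0.05643 - 0.03258i)|01⟩ + (-0.248 + 0.04312i)|10⟩ + (0.09565 + 0.9575i)|11⟩

C-Ry(4.423) leaves the control-|0⟩ kets |00⟩, |01⟩ unchanged and applies Ry(4.423) to qubit 1 on the control-|1⟩ pair (|10⟩, |11⟩).
Ry(4.423) = [[cos(θ/2), −sin(θ/2)], [sin(θ/2), cos(θ/2)]]; θ = 4.423, cos(θ/2) ≈ -0.59776, sin(θ/2) ≈ 0.801675.
With a = amp(|10⟩) = (0.2249 + 0.7418i) and b = amp(|11⟩) = (0.1416 - 0.6069i):
new amp(|10⟩) = (-0.59776)·a + (-0.801675)·b = (-0.248 + 0.04312i)
new amp(|11⟩) = (0.801675)·a + (-0.59776)·b = (0.09565 + 0.9575i)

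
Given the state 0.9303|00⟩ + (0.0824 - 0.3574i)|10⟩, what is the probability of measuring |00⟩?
0.8655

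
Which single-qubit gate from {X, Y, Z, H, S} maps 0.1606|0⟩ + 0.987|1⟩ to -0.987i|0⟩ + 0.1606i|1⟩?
Y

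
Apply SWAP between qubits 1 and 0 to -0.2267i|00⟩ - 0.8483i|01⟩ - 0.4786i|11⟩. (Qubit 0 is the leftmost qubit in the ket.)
-0.2267i|00⟩ - 0.8483i|10⟩ - 0.4786i|11⟩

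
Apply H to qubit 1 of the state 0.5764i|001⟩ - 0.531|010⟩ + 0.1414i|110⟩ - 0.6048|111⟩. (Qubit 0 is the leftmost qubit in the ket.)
-0.3755|000⟩ + 0.4076i|001⟩ + 0.3755|010⟩ + 0.4076i|011⟩ + 0.09998i|100⟩ - 0.4277|101⟩ - 0.09998i|110⟩ + 0.4277|111⟩

H on qubit 1 mixes each pair of kets that differ only in qubit 1: amplitudes (a, b) of (|…0…⟩, |…1…⟩) become ((a + b)/√2, (a − b)/√2). Kets absent from the input have amplitude 0.
(|000⟩, |010⟩): (a, b) = (0, -0.531) → (-0.3755, 0.3755)
(|001⟩, |011⟩): (a, b) = (0.5764i, 0) → (0.4076i, 0.4076i)
(|100⟩, |110⟩): (a, b) = (0, 0.1414i) → (0.09998i, -0.09998i)
(|101⟩, |111⟩): (a, b) = (0, -0.6048) → (-0.4277, 0.4277)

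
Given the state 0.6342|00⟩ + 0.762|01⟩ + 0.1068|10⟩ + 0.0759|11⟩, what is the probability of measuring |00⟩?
0.4022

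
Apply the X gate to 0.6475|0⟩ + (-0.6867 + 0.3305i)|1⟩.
(-0.6867 + 0.3305i)|0⟩ + 0.6475|1⟩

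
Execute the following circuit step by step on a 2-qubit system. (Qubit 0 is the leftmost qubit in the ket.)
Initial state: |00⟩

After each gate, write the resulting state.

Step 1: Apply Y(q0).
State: i|10⟩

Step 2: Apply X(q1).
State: i|11⟩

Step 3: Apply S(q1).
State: -|11⟩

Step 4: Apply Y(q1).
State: i|10⟩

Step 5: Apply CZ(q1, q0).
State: i|10⟩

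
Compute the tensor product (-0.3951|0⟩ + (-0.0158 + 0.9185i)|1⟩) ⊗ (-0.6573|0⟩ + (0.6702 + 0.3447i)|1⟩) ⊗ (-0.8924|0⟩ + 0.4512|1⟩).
-0.2318|000⟩ + 0.1172|001⟩ + (0.2363 + 0.1215i)|010⟩ + (-0.1195 - 0.06145i)|011⟩ + (-0.009268 + 0.5388i)|100⟩ + (0.004686 - 0.2724i)|101⟩ + (0.292 - 0.5445i)|110⟩ + (-0.1476 + 0.2753i)|111⟩

amp(|b₁b₂…⟩) = product of the factor amplitudes for bits b₁, b₂, …; only kets whose every factor amplitude is nonzero survive.
|000⟩: (-0.3951)(-0.6573)(-0.8924) = -0.2318
|001⟩: (-0.3951)(-0.6573)(0.4512) = 0.1172
|010⟩: (-0.3951)(0.6702 + 0.3447i)(-0.8924) = (0.2363 + 0.1215i)
|011⟩: (-0.3951)(0.6702 + 0.3447i)(0.4512) = (-0.1195 - 0.06145i)
|100⟩: (-0.0158 + 0.9185i)(-0.6573)(-0.8924) = (-0.009268 + 0.5388i)
|101⟩: (-0.0158 + 0.9185i)(-0.6573)(0.4512) = (0.004686 - 0.2724i)
|110⟩: (-0.0158 + 0.9185i)(0.6702 + 0.3447i)(-0.8924) = (0.292 - 0.5445i)
|111⟩: (-0.0158 + 0.9185i)(0.6702 + 0.3447i)(0.4512) = (-0.1476 + 0.2753i)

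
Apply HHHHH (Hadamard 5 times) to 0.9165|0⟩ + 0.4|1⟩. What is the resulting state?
0.9309|0⟩ + 0.3652|1⟩

H² = I, so H^5 = H: a single Hadamard. With (a, b) = (0.9165, 0.4), H gives ((a + b)/√2, (a − b)/√2) = (0.9309, 0.3652).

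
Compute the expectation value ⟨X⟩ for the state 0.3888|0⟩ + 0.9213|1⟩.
0.7164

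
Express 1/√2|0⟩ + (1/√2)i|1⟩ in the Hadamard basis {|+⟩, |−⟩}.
(1/2 + (1/2)i)|+⟩ + (1/2 - (1/2)i)|−⟩

With |ψ⟩ = α|0⟩ + β|1⟩, the Hadamard-basis coefficients are ⟨+|ψ⟩ = (α + β)/√2 and ⟨−|ψ⟩ = (α − β)/√2.
Here α = 1/√2, β = (1/√2)i: (α + β)/√2 = (1/2 + (1/2)i), (α − β)/√2 = (1/2 - (1/2)i).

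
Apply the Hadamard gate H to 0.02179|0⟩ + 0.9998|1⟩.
0.7224|0⟩ - 0.6916|1⟩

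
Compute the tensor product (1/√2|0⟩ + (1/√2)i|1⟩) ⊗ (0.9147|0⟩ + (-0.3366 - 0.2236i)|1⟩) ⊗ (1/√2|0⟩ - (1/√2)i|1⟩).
0.4574|000⟩ - 0.4574i|001⟩ + (-0.1683 - 0.1118i)|010⟩ + (-0.1118 + 0.1683i)|011⟩ + 0.4574i|100⟩ + 0.4574|101⟩ + (0.1118 - 0.1683i)|110⟩ + (-0.1683 - 0.1118i)|111⟩

amp(|b₁b₂…⟩) = product of the factor amplitudes for bits b₁, b₂, …; only kets whose every factor amplitude is nonzero survive.
|000⟩: (1/√2)(0.9147)(1/√2) = 0.4574
|001⟩: (1/√2)(0.9147)(-(1/√2)i) = -0.4574i
|010⟩: (1/√2)(-0.3366 - 0.2236i)(1/√2) = (-0.1683 - 0.1118i)
|011⟩: (1/√2)(-0.3366 - 0.2236i)(-(1/√2)i) = (-0.1118 + 0.1683i)
|100⟩: ((1/√2)i)(0.9147)(1/√2) = 0.4574i
|101⟩: ((1/√2)i)(0.9147)(-(1/√2)i) = 0.4574
|110⟩: ((1/√2)i)(-0.3366 - 0.2236i)(1/√2) = (0.1118 - 0.1683i)
|111⟩: ((1/√2)i)(-0.3366 - 0.2236i)(-(1/√2)i) = (-0.1683 - 0.1118i)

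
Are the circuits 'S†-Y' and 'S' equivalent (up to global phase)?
No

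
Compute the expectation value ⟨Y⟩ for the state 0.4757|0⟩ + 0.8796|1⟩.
0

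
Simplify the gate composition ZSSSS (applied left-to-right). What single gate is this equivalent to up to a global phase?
Z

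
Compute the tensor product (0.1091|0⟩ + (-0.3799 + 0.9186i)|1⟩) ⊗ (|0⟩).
0.1091|00⟩ + (-0.3799 + 0.9186i)|10⟩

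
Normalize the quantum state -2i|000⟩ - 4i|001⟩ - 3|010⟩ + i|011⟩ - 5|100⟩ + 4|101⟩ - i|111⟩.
-0.2357i|000⟩ - 0.4714i|001⟩ - 1/√8|010⟩ + 0.1179i|011⟩ - 0.5893|100⟩ + 0.4714|101⟩ - 0.1179i|111⟩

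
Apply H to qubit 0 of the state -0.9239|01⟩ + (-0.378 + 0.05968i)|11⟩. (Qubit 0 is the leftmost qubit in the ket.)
(-0.9206 + 0.0422i)|01⟩ + (-0.386 - 0.0422i)|11⟩

H on qubit 0 mixes each pair of kets that differ only in qubit 0: amplitudes (a, b) of (|…0…⟩, |…1…⟩) become ((a + b)/√2, (a − b)/√2). Kets absent from the input have amplitude 0.
(|01⟩, |11⟩): (a, b) = (-0.9239, (-0.378 + 0.05968i)) → ((-0.9206 + 0.0422i), (-0.386 - 0.0422i))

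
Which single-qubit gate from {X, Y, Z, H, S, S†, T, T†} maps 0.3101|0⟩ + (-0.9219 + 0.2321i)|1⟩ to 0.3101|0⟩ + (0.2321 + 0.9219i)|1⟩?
S†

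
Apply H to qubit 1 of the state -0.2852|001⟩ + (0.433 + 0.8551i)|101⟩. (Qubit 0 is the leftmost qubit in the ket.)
-0.2017|001⟩ - 0.2017|011⟩ + (0.3062 + 0.6046i)|101⟩ + (0.3062 + 0.6046i)|111⟩

H on qubit 1 mixes each pair of kets that differ only in qubit 1: amplitudes (a, b) of (|…0…⟩, |…1…⟩) become ((a + b)/√2, (a − b)/√2). Kets absent from the input have amplitude 0.
(|001⟩, |011⟩): (a, b) = (-0.2852, 0) → (-0.2017, -0.2017)
(|101⟩, |111⟩): (a, b) = ((0.433 + 0.8551i), 0) → ((0.3062 + 0.6046i), (0.3062 + 0.6046i))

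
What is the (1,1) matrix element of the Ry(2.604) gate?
0.2656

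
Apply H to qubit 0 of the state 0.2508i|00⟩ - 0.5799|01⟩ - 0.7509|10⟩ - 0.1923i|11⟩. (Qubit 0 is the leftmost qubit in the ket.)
(-0.531 + 0.1773i)|00⟩ + (-0.4101 - 0.136i)|01⟩ + (0.531 + 0.1773i)|10⟩ + (-0.4101 + 0.136i)|11⟩

H on qubit 0 mixes each pair of kets that differ only in qubit 0: amplitudes (a, b) of (|…0…⟩, |…1…⟩) become ((a + b)/√2, (a − b)/√2). Kets absent from the input have amplitude 0.
(|00⟩, |10⟩): (a, b) = (0.2508i, -0.7509) → ((-0.531 + 0.1773i), (0.531 + 0.1773i))
(|01⟩, |11⟩): (a, b) = (-0.5799, -0.1923i) → ((-0.4101 - 0.136i), (-0.4101 + 0.136i))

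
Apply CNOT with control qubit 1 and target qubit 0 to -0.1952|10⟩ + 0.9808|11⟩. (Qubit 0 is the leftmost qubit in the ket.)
0.9808|01⟩ - 0.1952|10⟩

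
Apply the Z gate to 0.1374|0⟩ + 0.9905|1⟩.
0.1374|0⟩ - 0.9905|1⟩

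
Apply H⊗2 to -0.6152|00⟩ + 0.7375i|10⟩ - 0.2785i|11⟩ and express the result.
(-0.3076 + 0.2295i)|00⟩ + (-0.3076 + 0.508i)|01⟩ + (-0.3076 - 0.2295i)|10⟩ + (-0.3076 - 0.508i)|11⟩

H⊗2 gives amp(|y⟩) = (1/2) Σ_x (−1)^(x·y) amp(|x⟩), where x·y is the number of positions in which both x and y have a 1.
|00⟩: (-0.6152 + 0.7375i - 0.2785i)/2 = (-0.3076 + 0.2295i)
|01⟩: (-0.6152 + 0.7375i + 0.2785i)/2 = (-0.3076 + 0.508i)
|10⟩: (-0.6152 - 0.7375i + 0.2785i)/2 = (-0.3076 - 0.2295i)
|11⟩: (-0.6152 - 0.7375i - 0.2785i)/2 = (-0.3076 - 0.508i)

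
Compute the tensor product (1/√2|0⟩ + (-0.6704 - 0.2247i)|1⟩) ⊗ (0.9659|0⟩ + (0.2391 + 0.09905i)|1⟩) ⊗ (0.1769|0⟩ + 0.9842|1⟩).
0.1208|000⟩ + 0.6722|001⟩ + (0.02991 + 0.01239i)|010⟩ + (0.1664 + 0.06893i)|011⟩ + (-0.1145 - 0.03839i)|100⟩ + (-0.6373 - 0.2136i)|101⟩ + (-0.02442 - 0.02125i)|110⟩ + (-0.1359 - 0.1182i)|111⟩

amp(|b₁b₂…⟩) = product of the factor amplitudes for bits b₁, b₂, …; only kets whose every factor amplitude is nonzero survive.
|000⟩: (1/√2)(0.9659)(0.1769) = 0.1208
|001⟩: (1/√2)(0.9659)(0.9842) = 0.6722
|010⟩: (1/√2)(0.2391 + 0.09905i)(0.1769) = (0.02991 + 0.01239i)
|011⟩: (1/√2)(0.2391 + 0.09905i)(0.9842) = (0.1664 + 0.06893i)
|100⟩: (-0.6704 - 0.2247i)(0.9659)(0.1769) = (-0.1145 - 0.03839i)
|101⟩: (-0.6704 - 0.2247i)(0.9659)(0.9842) = (-0.6373 - 0.2136i)
|110⟩: (-0.6704 - 0.2247i)(0.2391 + 0.09905i)(0.1769) = (-0.02442 - 0.02125i)
|111⟩: (-0.6704 - 0.2247i)(0.2391 + 0.09905i)(0.9842) = (-0.1359 - 0.1182i)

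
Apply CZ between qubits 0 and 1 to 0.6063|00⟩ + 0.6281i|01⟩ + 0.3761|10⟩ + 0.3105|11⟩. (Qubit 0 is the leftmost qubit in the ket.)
0.6063|00⟩ + 0.6281i|01⟩ + 0.3761|10⟩ - 0.3105|11⟩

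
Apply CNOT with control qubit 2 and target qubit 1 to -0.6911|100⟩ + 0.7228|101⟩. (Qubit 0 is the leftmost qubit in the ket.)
-0.6911|100⟩ + 0.7228|111⟩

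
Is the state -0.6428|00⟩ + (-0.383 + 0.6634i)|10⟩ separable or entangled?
Separable

Writing the state as a|00⟩ + b|01⟩ + c|10⟩ + d|11⟩, it is a product state iff ad − bc = 0.
Here (a, b, c, d) = (-0.6428, 0, (-0.383 + 0.6634i), 0): ad − bc = (-0.6428)(0) − (0)(-0.383 + 0.6634i) = 0, so the state is separable.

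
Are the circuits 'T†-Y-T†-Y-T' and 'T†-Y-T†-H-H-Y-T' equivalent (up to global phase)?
Yes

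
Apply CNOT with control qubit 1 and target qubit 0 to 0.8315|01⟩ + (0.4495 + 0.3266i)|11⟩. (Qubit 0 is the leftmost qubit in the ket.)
(0.4495 + 0.3266i)|01⟩ + 0.8315|11⟩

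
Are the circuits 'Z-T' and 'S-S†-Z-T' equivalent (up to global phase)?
Yes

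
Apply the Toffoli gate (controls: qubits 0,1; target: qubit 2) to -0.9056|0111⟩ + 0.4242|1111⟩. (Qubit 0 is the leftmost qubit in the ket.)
-0.9056|0111⟩ + 0.4242|1101⟩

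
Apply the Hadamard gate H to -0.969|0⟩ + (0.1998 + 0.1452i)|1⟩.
(-0.5439 + 0.1027i)|0⟩ + (-0.8265 - 0.1027i)|1⟩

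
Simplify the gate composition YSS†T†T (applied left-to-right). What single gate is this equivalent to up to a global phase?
Y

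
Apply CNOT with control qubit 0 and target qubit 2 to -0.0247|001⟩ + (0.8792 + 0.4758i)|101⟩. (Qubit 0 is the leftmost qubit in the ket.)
-0.0247|001⟩ + (0.8792 + 0.4758i)|100⟩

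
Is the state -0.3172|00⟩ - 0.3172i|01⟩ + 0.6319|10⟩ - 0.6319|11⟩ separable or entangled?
Entangled

Writing the state as a|00⟩ + b|01⟩ + c|10⟩ + d|11⟩, it is a product state iff ad − bc = 0.
Here (a, b, c, d) = (-0.3172, -0.3172i, 0.6319, -0.6319): ad − bc = (-0.3172)(-0.6319) − (-0.3172i)(0.6319) = (0.2004 + 0.2004i) ≠ 0, so the state is entangled.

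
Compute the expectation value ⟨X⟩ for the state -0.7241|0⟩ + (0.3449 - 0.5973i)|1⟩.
-0.4995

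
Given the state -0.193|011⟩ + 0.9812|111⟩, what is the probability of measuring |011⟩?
0.03725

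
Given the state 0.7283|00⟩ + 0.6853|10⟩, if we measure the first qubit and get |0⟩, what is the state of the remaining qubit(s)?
|0⟩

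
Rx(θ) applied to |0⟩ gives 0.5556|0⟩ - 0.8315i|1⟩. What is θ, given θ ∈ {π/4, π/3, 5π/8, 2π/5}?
5π/8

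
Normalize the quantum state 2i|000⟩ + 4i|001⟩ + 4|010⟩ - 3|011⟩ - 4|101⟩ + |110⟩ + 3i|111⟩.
0.2374i|000⟩ + 0.4747i|001⟩ + 0.4747|010⟩ - 0.356|011⟩ - 0.4747|101⟩ + 0.1187|110⟩ + 0.356i|111⟩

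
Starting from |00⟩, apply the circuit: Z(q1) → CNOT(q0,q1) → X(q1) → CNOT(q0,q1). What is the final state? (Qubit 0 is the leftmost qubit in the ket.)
|01⟩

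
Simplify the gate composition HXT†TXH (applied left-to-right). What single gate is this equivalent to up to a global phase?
I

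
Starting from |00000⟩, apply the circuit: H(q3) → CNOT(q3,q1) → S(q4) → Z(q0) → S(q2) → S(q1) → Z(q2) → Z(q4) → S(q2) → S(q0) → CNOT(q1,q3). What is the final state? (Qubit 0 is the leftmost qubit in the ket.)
1/√2|00000⟩ + (1/√2)i|01000⟩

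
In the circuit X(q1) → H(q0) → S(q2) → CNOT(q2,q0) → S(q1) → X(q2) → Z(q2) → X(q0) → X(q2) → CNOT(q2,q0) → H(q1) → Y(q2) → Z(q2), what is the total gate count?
13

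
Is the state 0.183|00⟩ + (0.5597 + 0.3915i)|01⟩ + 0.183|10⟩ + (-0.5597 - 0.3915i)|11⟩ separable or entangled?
Entangled

Writing the state as a|00⟩ + b|01⟩ + c|10⟩ + d|11⟩, it is a product state iff ad − bc = 0.
Here (a, b, c, d) = (0.183, (0.5597 + 0.3915i), 0.183, (-0.5597 - 0.3915i)): ad − bc = (0.183)(-0.5597 - 0.3915i) − (0.5597 + 0.3915i)(0.183) = (-0.2049 - 0.1433i) ≠ 0, so the state is entangled.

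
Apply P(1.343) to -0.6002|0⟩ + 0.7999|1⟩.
-0.6002|0⟩ + (0.1806 + 0.7792i)|1⟩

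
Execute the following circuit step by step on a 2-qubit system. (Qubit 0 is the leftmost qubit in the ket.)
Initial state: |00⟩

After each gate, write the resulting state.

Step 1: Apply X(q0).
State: |10⟩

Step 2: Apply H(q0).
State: 1/√2|00⟩ - 1/√2|10⟩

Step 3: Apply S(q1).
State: 1/√2|00⟩ - 1/√2|10⟩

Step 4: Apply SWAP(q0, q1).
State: 1/√2|00⟩ - 1/√2|01⟩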